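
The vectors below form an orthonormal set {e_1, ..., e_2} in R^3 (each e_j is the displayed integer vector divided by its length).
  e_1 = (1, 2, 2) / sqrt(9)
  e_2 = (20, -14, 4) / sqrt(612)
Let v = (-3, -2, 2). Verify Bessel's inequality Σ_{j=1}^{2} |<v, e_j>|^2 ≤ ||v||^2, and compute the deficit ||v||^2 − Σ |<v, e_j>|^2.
Σ |<v, e_j>|^2 = 33/17; ||v||^2 = 17; deficit = 256/17

Write each e_j = u_j / sqrt(<u_j, u_j>) where u_j is the displayed integer vector. Then <v, e_j> = <v, u_j> / sqrt(<u_j, u_j>), so |<v, e_j>|^2 = <v, u_j>^2 / <u_j, u_j>.
Coefficients: <v, e_1> = -3/sqrt(9), <v, e_2> = -24/sqrt(612).
Square and sum: Σ |<v, e_j>|^2 = 33/17.
Compute ||v||^2 = v·v = 17.
Deficit = 17 − 33/17 = 256/17 ≥ 0, confirming Bessel's inequality. (The deficit equals ||v − Σ <v,e_j> e_j||^2, the squared distance from v to span{e_j}.)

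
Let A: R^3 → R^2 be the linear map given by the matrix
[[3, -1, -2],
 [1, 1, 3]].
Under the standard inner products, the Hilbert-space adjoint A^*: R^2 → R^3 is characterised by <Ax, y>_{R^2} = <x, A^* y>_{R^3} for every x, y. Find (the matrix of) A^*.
A^* = A^T =
[[3, 1],
 [-1, 1],
 [-2, 3]]

For real matrices with standard dot products, the defining identity <Ax, y> = <x, A^* y> gives (Ax)^T y = x^T (A^*) y, i.e. x^T A^T y = x^T (A^*) y. Since this holds for all x, y, we must have A^* = A^T. Therefore
A^* =
[[3, 1],
 [-1, 1],
 [-2, 3]].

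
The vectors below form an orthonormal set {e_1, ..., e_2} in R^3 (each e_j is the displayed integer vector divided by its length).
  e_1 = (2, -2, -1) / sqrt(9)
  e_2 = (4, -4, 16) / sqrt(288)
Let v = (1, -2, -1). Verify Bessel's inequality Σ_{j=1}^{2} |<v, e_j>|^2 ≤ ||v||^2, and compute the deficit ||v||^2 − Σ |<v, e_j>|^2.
Σ |<v, e_j>|^2 = 11/2; ||v||^2 = 6; deficit = 1/2

Write each e_j = u_j / sqrt(<u_j, u_j>) where u_j is the displayed integer vector. Then <v, e_j> = <v, u_j> / sqrt(<u_j, u_j>), so |<v, e_j>|^2 = <v, u_j>^2 / <u_j, u_j>.
Coefficients: <v, e_1> = 7/sqrt(9), <v, e_2> = -4/sqrt(288).
Square and sum: Σ |<v, e_j>|^2 = 11/2.
Compute ||v||^2 = v·v = 6.
Deficit = 6 − 11/2 = 1/2 ≥ 0, confirming Bessel's inequality. (The deficit equals ||v − Σ <v,e_j> e_j||^2, the squared distance from v to span{e_j}.)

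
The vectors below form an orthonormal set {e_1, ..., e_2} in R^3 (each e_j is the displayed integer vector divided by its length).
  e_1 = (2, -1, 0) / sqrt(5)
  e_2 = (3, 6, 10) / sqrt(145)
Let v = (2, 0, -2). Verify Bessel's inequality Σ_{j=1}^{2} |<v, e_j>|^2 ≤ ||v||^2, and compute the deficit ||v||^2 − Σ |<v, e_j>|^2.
Σ |<v, e_j>|^2 = 132/29; ||v||^2 = 8; deficit = 100/29

Write each e_j = u_j / sqrt(<u_j, u_j>) where u_j is the displayed integer vector. Then <v, e_j> = <v, u_j> / sqrt(<u_j, u_j>), so |<v, e_j>|^2 = <v, u_j>^2 / <u_j, u_j>.
Coefficients: <v, e_1> = 4/sqrt(5), <v, e_2> = -14/sqrt(145).
Square and sum: Σ |<v, e_j>|^2 = 132/29.
Compute ||v||^2 = v·v = 8.
Deficit = 8 − 132/29 = 100/29 ≥ 0, confirming Bessel's inequality. (The deficit equals ||v − Σ <v,e_j> e_j||^2, the squared distance from v to span{e_j}.)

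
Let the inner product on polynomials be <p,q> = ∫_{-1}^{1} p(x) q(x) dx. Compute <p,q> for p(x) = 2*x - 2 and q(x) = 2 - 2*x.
<p,q> = -32/3

Expand the product: p(x)·q(x) = -4*x^2 + 8*x - 4.
∫_{-1}^{1} of each monomial x^k gives [2/(k+1) if k even, 0 if k odd]. Integrating term-by-term (or equivalently evaluating the antiderivative F(x) = -4*x^3/3 + 4*x^2 - 4*x at the endpoints):
  F(1) − F(−1) = -4/3 − (28/3) = -32/3.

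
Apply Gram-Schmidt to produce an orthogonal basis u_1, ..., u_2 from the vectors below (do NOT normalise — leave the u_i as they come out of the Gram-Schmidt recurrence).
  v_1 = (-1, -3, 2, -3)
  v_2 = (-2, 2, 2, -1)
Orthogonal basis:
  u_1 = (-1, -3, 2, -3)
  u_2 = (-43/23, 55/23, 40/23, -14/23)

Apply the Gram-Schmidt recurrence
  u_1 = v_1
  u_i = v_i − Σ_{j<i} ((v_i · u_j) / (u_j · u_j)) · u_j.

Step by step this gives:
  u_1 = (-1, -3, 2, -3)
  u_2 = (-43/23, 55/23, 40/23, -14/23)

Orthogonality check:
  u_2 · u_1 = 0 (should be 0)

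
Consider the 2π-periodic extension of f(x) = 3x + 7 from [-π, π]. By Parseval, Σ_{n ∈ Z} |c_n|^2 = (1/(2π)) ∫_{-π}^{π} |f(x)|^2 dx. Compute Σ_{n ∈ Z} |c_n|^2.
Σ |c_n|^2 = 3π^2 + 49

Expand and integrate term by term over [-π, π]:
  ∫ (3x)^2 dx = 9·(2π^3/3); ∫ 2·3·(7)·x dx = 0 (odd integrand); ∫ 7^2 dx = 49·2π.
So (1/(2π)) ∫_{-π}^{π} (3x + 7)^2 dx = 9π^2/3 + 49 = 3π^2 + 49.
Parseval ⇒ Σ |c_n|^2 = 3π^2 + 49.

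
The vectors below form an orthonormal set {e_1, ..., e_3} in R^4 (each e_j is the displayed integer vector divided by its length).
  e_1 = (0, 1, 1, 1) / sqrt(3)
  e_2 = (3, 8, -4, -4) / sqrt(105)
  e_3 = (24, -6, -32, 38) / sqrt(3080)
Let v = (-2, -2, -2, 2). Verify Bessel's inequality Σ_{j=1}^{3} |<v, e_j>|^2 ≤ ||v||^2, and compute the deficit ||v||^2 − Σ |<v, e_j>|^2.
Σ |<v, e_j>|^2 = 104/11; ||v||^2 = 16; deficit = 72/11

Write each e_j = u_j / sqrt(<u_j, u_j>) where u_j is the displayed integer vector. Then <v, e_j> = <v, u_j> / sqrt(<u_j, u_j>), so |<v, e_j>|^2 = <v, u_j>^2 / <u_j, u_j>.
Coefficients: <v, e_1> = -2/sqrt(3), <v, e_2> = -22/sqrt(105), <v, e_3> = 104/sqrt(3080).
Square and sum: Σ |<v, e_j>|^2 = 104/11.
Compute ||v||^2 = v·v = 16.
Deficit = 16 − 104/11 = 72/11 ≥ 0, confirming Bessel's inequality. (The deficit equals ||v − Σ <v,e_j> e_j||^2, the squared distance from v to span{e_j}.)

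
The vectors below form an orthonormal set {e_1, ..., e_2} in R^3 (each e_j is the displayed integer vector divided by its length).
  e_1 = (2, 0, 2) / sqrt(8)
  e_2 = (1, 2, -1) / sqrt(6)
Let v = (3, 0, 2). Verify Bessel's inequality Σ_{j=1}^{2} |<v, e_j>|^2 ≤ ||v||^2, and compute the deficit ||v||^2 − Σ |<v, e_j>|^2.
Σ |<v, e_j>|^2 = 38/3; ||v||^2 = 13; deficit = 1/3

Write each e_j = u_j / sqrt(<u_j, u_j>) where u_j is the displayed integer vector. Then <v, e_j> = <v, u_j> / sqrt(<u_j, u_j>), so |<v, e_j>|^2 = <v, u_j>^2 / <u_j, u_j>.
Coefficients: <v, e_1> = 10/sqrt(8), <v, e_2> = 1/sqrt(6).
Square and sum: Σ |<v, e_j>|^2 = 38/3.
Compute ||v||^2 = v·v = 13.
Deficit = 13 − 38/3 = 1/3 ≥ 0, confirming Bessel's inequality. (The deficit equals ||v − Σ <v,e_j> e_j||^2, the squared distance from v to span{e_j}.)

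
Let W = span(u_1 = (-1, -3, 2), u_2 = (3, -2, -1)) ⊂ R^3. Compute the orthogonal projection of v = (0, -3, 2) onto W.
proj_W(v) = (-49/195, -124/39, 313/195)

Set up U = [u_1 | ... | u_2] ∈ R^(3×2). The projector onto W = col(U) is P = U (U^T U)^(-1) U^T.
Compute U^T U =
  [14, 1]
  [1, 14],
and U^T v = (13, 4).
Solve U^T U · c = U^T v for the coefficients: c = (178/195, 43/195). The projection is proj_W(v) = U c.
Check: (v - proj_W(v)) · u_1 = 0  (should be 0).
Check: (v - proj_W(v)) · u_2 = 0  (should be 0).
Result: proj_W(v) = (-49/195, -124/39, 313/195).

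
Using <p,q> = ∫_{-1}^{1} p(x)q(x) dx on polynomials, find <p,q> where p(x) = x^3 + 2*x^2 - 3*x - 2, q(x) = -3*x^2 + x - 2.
<p,q> = 16/3

Expand the product: p(x)·q(x) = -3*x^5 - 5*x^4 + 9*x^3 - x^2 + 4*x + 4.
∫_{-1}^{1} of each monomial x^k gives [2/(k+1) if k even, 0 if k odd]. Integrating term-by-term (or equivalently evaluating the antiderivative F(x) = -x^6/2 - x^5 + 9*x^4/4 - x^3/3 + 2*x^2 + 4*x at the endpoints):
  F(1) − F(−1) = 77/12 − (13/12) = 16/3.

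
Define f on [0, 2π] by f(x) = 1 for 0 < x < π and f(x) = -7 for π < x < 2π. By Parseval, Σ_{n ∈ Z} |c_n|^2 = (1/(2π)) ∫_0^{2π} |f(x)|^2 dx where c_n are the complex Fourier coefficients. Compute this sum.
Σ |c_n|^2 = 25

Parseval equates the L^2 energy of f (normalised by 1/(2π)) with the ℓ^2 sum of its Fourier coefficients: (1/(2π)) ∫_0^{2π} |f|^2 = Σ |c_n|^2.
Compute the left side: (1/(2π)) [∫_0^π 1^2 dx + ∫_π^{2π} (-7)^2 dx] = (1/(2π)) · (1π + 49π) = (1 + 49)/2 = 25.
So Σ_{n ∈ Z} |c_n|^2 = 25.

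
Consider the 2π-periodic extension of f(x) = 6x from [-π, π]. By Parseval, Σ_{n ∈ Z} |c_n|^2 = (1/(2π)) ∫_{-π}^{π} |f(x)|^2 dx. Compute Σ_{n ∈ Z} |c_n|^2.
Σ |c_n|^2 = 12π^2

Expand and integrate term by term over [-π, π]:
  ∫ (6x)^2 dx = 36·(2π^3/3); ∫ 2·6·(0)·x dx = 0 (odd integrand); ∫ 0^2 dx = 0·2π.
So (1/(2π)) ∫_{-π}^{π} (6x)^2 dx = 36π^2/3 + 0 = 12π^2.
Parseval ⇒ Σ |c_n|^2 = 12π^2.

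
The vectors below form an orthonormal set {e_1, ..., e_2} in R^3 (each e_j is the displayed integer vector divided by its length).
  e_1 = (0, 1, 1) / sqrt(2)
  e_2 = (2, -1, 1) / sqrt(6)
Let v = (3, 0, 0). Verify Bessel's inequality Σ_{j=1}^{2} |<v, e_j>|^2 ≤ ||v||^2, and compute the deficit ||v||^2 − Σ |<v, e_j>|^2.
Σ |<v, e_j>|^2 = 6; ||v||^2 = 9; deficit = 3

Write each e_j = u_j / sqrt(<u_j, u_j>) where u_j is the displayed integer vector. Then <v, e_j> = <v, u_j> / sqrt(<u_j, u_j>), so |<v, e_j>|^2 = <v, u_j>^2 / <u_j, u_j>.
Coefficients: <v, e_1> = 0/sqrt(2), <v, e_2> = 6/sqrt(6).
Square and sum: Σ |<v, e_j>|^2 = 6.
Compute ||v||^2 = v·v = 9.
Deficit = 9 − 6 = 3 ≥ 0, confirming Bessel's inequality. (The deficit equals ||v − Σ <v,e_j> e_j||^2, the squared distance from v to span{e_j}.)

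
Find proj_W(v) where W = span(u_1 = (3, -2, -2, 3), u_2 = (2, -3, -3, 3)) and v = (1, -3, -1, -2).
proj_W(v) = (-37/77, -97/77, -97/77, 36/77)

Set up U = [u_1 | ... | u_2] ∈ R^(4×2). The projector onto W = col(U) is P = U (U^T U)^(-1) U^T.
Compute U^T U =
  [26, 27]
  [27, 31],
and U^T v = (5, 8).
Solve U^T U · c = U^T v for the coefficients: c = (-61/77, 73/77). The projection is proj_W(v) = U c.
Check: (v - proj_W(v)) · u_1 = 0  (should be 0).
Check: (v - proj_W(v)) · u_2 = 0  (should be 0).
Result: proj_W(v) = (-37/77, -97/77, -97/77, 36/77).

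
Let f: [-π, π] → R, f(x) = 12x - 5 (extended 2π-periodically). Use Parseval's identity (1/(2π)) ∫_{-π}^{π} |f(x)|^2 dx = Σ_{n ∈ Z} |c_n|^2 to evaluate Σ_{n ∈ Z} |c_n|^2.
Σ |c_n|^2 = 48π^2 + 25

Expand and integrate term by term over [-π, π]:
  ∫ (12x)^2 dx = 144·(2π^3/3); ∫ 2·12·(-5)·x dx = 0 (odd integrand); ∫ (-5)^2 dx = 25·2π.
So (1/(2π)) ∫_{-π}^{π} (12x - 5)^2 dx = 144π^2/3 + 25 = 48π^2 + 25.
Parseval ⇒ Σ |c_n|^2 = 48π^2 + 25.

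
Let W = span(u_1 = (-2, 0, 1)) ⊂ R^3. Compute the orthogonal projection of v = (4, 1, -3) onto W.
proj_W(v) = (22/5, 0, -11/5)

Set up U = [u_1 | ... | u_1] ∈ R^(3×1). The projector onto W = col(U) is P = U (U^T U)^(-1) U^T.
Compute U^T U =
  [5],
and U^T v = (-11).
Solve U^T U · c = U^T v for the coefficients: c = (-11/5). The projection is proj_W(v) = U c.
Check: (v - proj_W(v)) · u_1 = 0  (should be 0).
Result: proj_W(v) = (22/5, 0, -11/5).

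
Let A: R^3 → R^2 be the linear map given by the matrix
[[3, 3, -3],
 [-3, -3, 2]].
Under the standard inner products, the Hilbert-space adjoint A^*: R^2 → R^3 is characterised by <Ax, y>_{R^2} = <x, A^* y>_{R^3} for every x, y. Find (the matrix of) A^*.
A^* = A^T =
[[3, -3],
 [3, -3],
 [-3, 2]]

For real matrices with standard dot products, the defining identity <Ax, y> = <x, A^* y> gives (Ax)^T y = x^T (A^*) y, i.e. x^T A^T y = x^T (A^*) y. Since this holds for all x, y, we must have A^* = A^T. Therefore
A^* =
[[3, -3],
 [3, -3],
 [-3, 2]].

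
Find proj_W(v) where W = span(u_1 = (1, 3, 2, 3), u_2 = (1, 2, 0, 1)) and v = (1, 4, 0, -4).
proj_W(v) = (61/38, 39/19, -44/19, -27/38)

Set up U = [u_1 | ... | u_2] ∈ R^(4×2). The projector onto W = col(U) is P = U (U^T U)^(-1) U^T.
Compute U^T U =
  [23, 10]
  [10, 6],
and U^T v = (1, 5).
Solve U^T U · c = U^T v for the coefficients: c = (-22/19, 105/38). The projection is proj_W(v) = U c.
Check: (v - proj_W(v)) · u_1 = 0  (should be 0).
Check: (v - proj_W(v)) · u_2 = 0  (should be 0).
Result: proj_W(v) = (61/38, 39/19, -44/19, -27/38).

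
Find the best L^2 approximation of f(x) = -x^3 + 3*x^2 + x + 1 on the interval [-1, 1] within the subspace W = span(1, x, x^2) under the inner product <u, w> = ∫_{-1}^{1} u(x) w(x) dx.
g(x) = 3*x^2 + 2*x/5 + 1

The best approximation g ∈ W is the orthogonal projection of f onto W. Writing g = a_0 + a_1 x + a_2 x^2, the coefficients solve the normal equations G · a = b where
  G_{ij} = <φ_i, φ_j> and b_i = <f, φ_i>, with φ_0 = 1, φ_1 = x, φ_2 = x^2.
G =
  [2, 0, 2/3]
  [0, 2/3, 0]
  [2/3, 0, 2/5],
b = (4, 4/15, 28/15).
Solving gives a_0 = 1, a_1 = 2/5, a_2 = 3, so
  g(x) = 3*x^2 + 2*x/5 + 1.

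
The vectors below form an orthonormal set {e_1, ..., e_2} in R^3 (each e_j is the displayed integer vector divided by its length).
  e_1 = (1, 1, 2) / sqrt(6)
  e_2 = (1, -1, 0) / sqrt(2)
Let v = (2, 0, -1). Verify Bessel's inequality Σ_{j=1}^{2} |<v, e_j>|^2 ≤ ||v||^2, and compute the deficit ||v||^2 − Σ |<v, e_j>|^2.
Σ |<v, e_j>|^2 = 2; ||v||^2 = 5; deficit = 3

Write each e_j = u_j / sqrt(<u_j, u_j>) where u_j is the displayed integer vector. Then <v, e_j> = <v, u_j> / sqrt(<u_j, u_j>), so |<v, e_j>|^2 = <v, u_j>^2 / <u_j, u_j>.
Coefficients: <v, e_1> = 0/sqrt(6), <v, e_2> = 2/sqrt(2).
Square and sum: Σ |<v, e_j>|^2 = 2.
Compute ||v||^2 = v·v = 5.
Deficit = 5 − 2 = 3 ≥ 0, confirming Bessel's inequality. (The deficit equals ||v − Σ <v,e_j> e_j||^2, the squared distance from v to span{e_j}.)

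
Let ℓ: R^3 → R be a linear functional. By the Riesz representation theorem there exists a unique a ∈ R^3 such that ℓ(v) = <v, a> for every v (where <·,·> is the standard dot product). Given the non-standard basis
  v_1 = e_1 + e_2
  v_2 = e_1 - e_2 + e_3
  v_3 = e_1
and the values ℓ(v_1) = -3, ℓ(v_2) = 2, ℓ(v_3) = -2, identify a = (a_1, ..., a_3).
a = (-2, -1, 3)

Write a = (a_1, ..., a_3) in the standard basis. For each basis vector v_i, ℓ(v_i) = <v_i, a> is a linear equation in the a_j's. Collect the n equations into a matrix system V a = ℓ, where row i of V is v_i (expressed in the standard basis). Since V is invertible (lower-triangular with 1s on the diagonal, up to permutation), solve by back-substitution:
  V =
[[1, 1, 0],
 [1, -1, 1],
 [1, 0, 0]]
  V a = (-3, 2, -2)
Solving gives a = (-2, -1, 3).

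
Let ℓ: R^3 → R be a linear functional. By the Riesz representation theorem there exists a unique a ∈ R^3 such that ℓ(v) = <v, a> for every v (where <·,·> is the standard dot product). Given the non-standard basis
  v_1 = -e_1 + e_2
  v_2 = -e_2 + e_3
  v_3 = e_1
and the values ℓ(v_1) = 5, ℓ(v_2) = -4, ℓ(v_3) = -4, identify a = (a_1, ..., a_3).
a = (-4, 1, -3)

Write a = (a_1, ..., a_3) in the standard basis. For each basis vector v_i, ℓ(v_i) = <v_i, a> is a linear equation in the a_j's. Collect the n equations into a matrix system V a = ℓ, where row i of V is v_i (expressed in the standard basis). Since V is invertible (lower-triangular with 1s on the diagonal, up to permutation), solve by back-substitution:
  V =
[[-1, 1, 0],
 [0, -1, 1],
 [1, 0, 0]]
  V a = (5, -4, -4)
Solving gives a = (-4, 1, -3).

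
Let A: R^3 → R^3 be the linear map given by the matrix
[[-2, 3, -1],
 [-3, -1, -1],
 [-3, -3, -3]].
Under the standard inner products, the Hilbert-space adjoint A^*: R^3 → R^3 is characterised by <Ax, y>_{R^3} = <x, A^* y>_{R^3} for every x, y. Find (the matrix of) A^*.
A^* = A^T =
[[-2, -3, -3],
 [3, -1, -3],
 [-1, -1, -3]]

For real matrices with standard dot products, the defining identity <Ax, y> = <x, A^* y> gives (Ax)^T y = x^T (A^*) y, i.e. x^T A^T y = x^T (A^*) y. Since this holds for all x, y, we must have A^* = A^T. Therefore
A^* =
[[-2, -3, -3],
 [3, -1, -3],
 [-1, -1, -3]].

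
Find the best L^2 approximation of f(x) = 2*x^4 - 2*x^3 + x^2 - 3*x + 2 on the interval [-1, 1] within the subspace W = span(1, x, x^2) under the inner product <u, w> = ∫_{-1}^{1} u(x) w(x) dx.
g(x) = 19*x^2/7 - 21*x/5 + 64/35

The best approximation g ∈ W is the orthogonal projection of f onto W. Writing g = a_0 + a_1 x + a_2 x^2, the coefficients solve the normal equations G · a = b where
  G_{ij} = <φ_i, φ_j> and b_i = <f, φ_i>, with φ_0 = 1, φ_1 = x, φ_2 = x^2.
G =
  [2, 0, 2/3]
  [0, 2/3, 0]
  [2/3, 0, 2/5],
b = (82/15, -14/5, 242/105).
Solving gives a_0 = 64/35, a_1 = -21/5, a_2 = 19/7, so
  g(x) = 19*x^2/7 - 21*x/5 + 64/35.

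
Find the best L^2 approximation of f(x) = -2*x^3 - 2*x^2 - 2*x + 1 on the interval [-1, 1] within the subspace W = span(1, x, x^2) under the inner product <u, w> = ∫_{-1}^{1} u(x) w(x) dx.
g(x) = -2*x^2 - 16*x/5 + 1

The best approximation g ∈ W is the orthogonal projection of f onto W. Writing g = a_0 + a_1 x + a_2 x^2, the coefficients solve the normal equations G · a = b where
  G_{ij} = <φ_i, φ_j> and b_i = <f, φ_i>, with φ_0 = 1, φ_1 = x, φ_2 = x^2.
G =
  [2, 0, 2/3]
  [0, 2/3, 0]
  [2/3, 0, 2/5],
b = (2/3, -32/15, -2/15).
Solving gives a_0 = 1, a_1 = -16/5, a_2 = -2, so
  g(x) = -2*x^2 - 16*x/5 + 1.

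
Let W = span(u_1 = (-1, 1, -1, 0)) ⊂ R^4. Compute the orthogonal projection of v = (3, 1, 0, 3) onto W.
proj_W(v) = (2/3, -2/3, 2/3, 0)

Set up U = [u_1 | ... | u_1] ∈ R^(4×1). The projector onto W = col(U) is P = U (U^T U)^(-1) U^T.
Compute U^T U =
  [3],
and U^T v = (-2).
Solve U^T U · c = U^T v for the coefficients: c = (-2/3). The projection is proj_W(v) = U c.
Check: (v - proj_W(v)) · u_1 = 0  (should be 0).
Result: proj_W(v) = (2/3, -2/3, 2/3, 0).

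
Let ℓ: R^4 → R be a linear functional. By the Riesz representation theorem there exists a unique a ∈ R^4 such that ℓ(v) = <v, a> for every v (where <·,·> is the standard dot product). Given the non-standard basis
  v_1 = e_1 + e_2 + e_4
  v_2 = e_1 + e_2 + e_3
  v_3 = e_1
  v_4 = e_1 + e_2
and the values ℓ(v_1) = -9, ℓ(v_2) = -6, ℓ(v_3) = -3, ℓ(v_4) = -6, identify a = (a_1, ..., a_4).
a = (-3, -3, 0, -3)

Write a = (a_1, ..., a_4) in the standard basis. For each basis vector v_i, ℓ(v_i) = <v_i, a> is a linear equation in the a_j's. Collect the n equations into a matrix system V a = ℓ, where row i of V is v_i (expressed in the standard basis). Since V is invertible (lower-triangular with 1s on the diagonal, up to permutation), solve by back-substitution:
  V =
[[1, 1, 0, 1],
 [1, 1, 1, 0],
 [1, 0, 0, 0],
 [1, 1, 0, 0]]
  V a = (-9, -6, -3, -6)
Solving gives a = (-3, -3, 0, -3).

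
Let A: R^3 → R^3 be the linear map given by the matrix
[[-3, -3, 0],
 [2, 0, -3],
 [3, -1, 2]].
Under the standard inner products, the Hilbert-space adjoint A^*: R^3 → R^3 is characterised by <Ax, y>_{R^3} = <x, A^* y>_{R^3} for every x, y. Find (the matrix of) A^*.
A^* = A^T =
[[-3, 2, 3],
 [-3, 0, -1],
 [0, -3, 2]]

For real matrices with standard dot products, the defining identity <Ax, y> = <x, A^* y> gives (Ax)^T y = x^T (A^*) y, i.e. x^T A^T y = x^T (A^*) y. Since this holds for all x, y, we must have A^* = A^T. Therefore
A^* =
[[-3, 2, 3],
 [-3, 0, -1],
 [0, -3, 2]].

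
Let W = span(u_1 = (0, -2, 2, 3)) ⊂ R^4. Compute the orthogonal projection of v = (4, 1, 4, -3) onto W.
proj_W(v) = (0, 6/17, -6/17, -9/17)

Set up U = [u_1 | ... | u_1] ∈ R^(4×1). The projector onto W = col(U) is P = U (U^T U)^(-1) U^T.
Compute U^T U =
  [17],
and U^T v = (-3).
Solve U^T U · c = U^T v for the coefficients: c = (-3/17). The projection is proj_W(v) = U c.
Check: (v - proj_W(v)) · u_1 = 0  (should be 0).
Result: proj_W(v) = (0, 6/17, -6/17, -9/17).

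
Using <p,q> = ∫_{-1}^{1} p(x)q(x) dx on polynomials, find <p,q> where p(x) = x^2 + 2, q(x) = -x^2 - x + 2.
<p,q> = 38/5

Expand the product: p(x)·q(x) = -x^4 - x^3 - 2*x + 4.
∫_{-1}^{1} of each monomial x^k gives [2/(k+1) if k even, 0 if k odd]. Integrating term-by-term (or equivalently evaluating the antiderivative F(x) = -x^5/5 - x^4/4 - x^2 + 4*x at the endpoints):
  F(1) − F(−1) = 51/20 − (-101/20) = 38/5.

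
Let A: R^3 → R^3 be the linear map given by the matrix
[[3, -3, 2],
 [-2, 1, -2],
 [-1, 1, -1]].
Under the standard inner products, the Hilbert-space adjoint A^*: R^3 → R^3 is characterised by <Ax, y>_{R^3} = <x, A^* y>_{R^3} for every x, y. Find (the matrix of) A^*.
A^* = A^T =
[[3, -2, -1],
 [-3, 1, 1],
 [2, -2, -1]]

For real matrices with standard dot products, the defining identity <Ax, y> = <x, A^* y> gives (Ax)^T y = x^T (A^*) y, i.e. x^T A^T y = x^T (A^*) y. Since this holds for all x, y, we must have A^* = A^T. Therefore
A^* =
[[3, -2, -1],
 [-3, 1, 1],
 [2, -2, -1]].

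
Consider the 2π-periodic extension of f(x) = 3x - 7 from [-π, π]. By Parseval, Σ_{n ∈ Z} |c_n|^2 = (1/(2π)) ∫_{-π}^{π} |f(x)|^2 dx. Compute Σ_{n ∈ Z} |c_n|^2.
Σ |c_n|^2 = 3π^2 + 49

Expand and integrate term by term over [-π, π]:
  ∫ (3x)^2 dx = 9·(2π^3/3); ∫ 2·3·(-7)·x dx = 0 (odd integrand); ∫ (-7)^2 dx = 49·2π.
So (1/(2π)) ∫_{-π}^{π} (3x - 7)^2 dx = 9π^2/3 + 49 = 3π^2 + 49.
Parseval ⇒ Σ |c_n|^2 = 3π^2 + 49.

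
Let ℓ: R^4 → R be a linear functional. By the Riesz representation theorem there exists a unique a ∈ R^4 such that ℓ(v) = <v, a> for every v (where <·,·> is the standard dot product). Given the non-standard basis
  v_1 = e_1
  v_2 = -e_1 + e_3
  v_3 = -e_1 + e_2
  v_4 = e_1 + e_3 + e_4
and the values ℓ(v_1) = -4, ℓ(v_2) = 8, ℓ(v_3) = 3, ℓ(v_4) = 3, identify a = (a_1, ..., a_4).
a = (-4, -1, 4, 3)

Write a = (a_1, ..., a_4) in the standard basis. For each basis vector v_i, ℓ(v_i) = <v_i, a> is a linear equation in the a_j's. Collect the n equations into a matrix system V a = ℓ, where row i of V is v_i (expressed in the standard basis). Since V is invertible (lower-triangular with 1s on the diagonal, up to permutation), solve by back-substitution:
  V =
[[1, 0, 0, 0],
 [-1, 0, 1, 0],
 [-1, 1, 0, 0],
 [1, 0, 1, 1]]
  V a = (-4, 8, 3, 3)
Solving gives a = (-4, -1, 4, 3).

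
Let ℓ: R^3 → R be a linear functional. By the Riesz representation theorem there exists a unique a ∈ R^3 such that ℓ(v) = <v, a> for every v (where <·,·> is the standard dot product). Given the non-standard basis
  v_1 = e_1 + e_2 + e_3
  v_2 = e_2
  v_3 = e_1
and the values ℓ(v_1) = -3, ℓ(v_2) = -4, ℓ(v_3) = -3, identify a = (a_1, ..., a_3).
a = (-3, -4, 4)

Write a = (a_1, ..., a_3) in the standard basis. For each basis vector v_i, ℓ(v_i) = <v_i, a> is a linear equation in the a_j's. Collect the n equations into a matrix system V a = ℓ, where row i of V is v_i (expressed in the standard basis). Since V is invertible (lower-triangular with 1s on the diagonal, up to permutation), solve by back-substitution:
  V =
[[1, 1, 1],
 [0, 1, 0],
 [1, 0, 0]]
  V a = (-3, -4, -3)
Solving gives a = (-3, -4, 4).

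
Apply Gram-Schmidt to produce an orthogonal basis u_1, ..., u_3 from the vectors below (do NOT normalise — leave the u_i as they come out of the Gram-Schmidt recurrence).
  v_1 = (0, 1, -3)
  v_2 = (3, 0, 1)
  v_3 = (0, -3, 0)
Orthogonal basis:
  u_1 = (0, 1, -3)
  u_2 = (3, 3/10, 1/10)
  u_3 = (27/91, -243/91, -81/91)

Apply the Gram-Schmidt recurrence
  u_1 = v_1
  u_i = v_i − Σ_{j<i} ((v_i · u_j) / (u_j · u_j)) · u_j.

Step by step this gives:
  u_1 = (0, 1, -3)
  u_2 = (3, 3/10, 1/10)
  u_3 = (27/91, -243/91, -81/91)

Orthogonality check:
  u_2 · u_1 = 0 (should be 0)
  u_3 · u_1 = 0 (should be 0)
  u_3 · u_2 = 0 (should be 0)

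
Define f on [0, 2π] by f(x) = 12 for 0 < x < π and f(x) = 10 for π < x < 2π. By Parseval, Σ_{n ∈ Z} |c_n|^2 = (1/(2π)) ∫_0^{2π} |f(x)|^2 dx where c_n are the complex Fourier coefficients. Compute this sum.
Σ |c_n|^2 = 122

Parseval equates the L^2 energy of f (normalised by 1/(2π)) with the ℓ^2 sum of its Fourier coefficients: (1/(2π)) ∫_0^{2π} |f|^2 = Σ |c_n|^2.
Compute the left side: (1/(2π)) [∫_0^π 12^2 dx + ∫_π^{2π} 10^2 dx] = (1/(2π)) · (144π + 100π) = (144 + 100)/2 = 122.
So Σ_{n ∈ Z} |c_n|^2 = 122.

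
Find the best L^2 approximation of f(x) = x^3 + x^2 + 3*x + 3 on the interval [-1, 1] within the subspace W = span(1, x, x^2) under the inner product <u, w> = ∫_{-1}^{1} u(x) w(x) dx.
g(x) = x^2 + 18*x/5 + 3

The best approximation g ∈ W is the orthogonal projection of f onto W. Writing g = a_0 + a_1 x + a_2 x^2, the coefficients solve the normal equations G · a = b where
  G_{ij} = <φ_i, φ_j> and b_i = <f, φ_i>, with φ_0 = 1, φ_1 = x, φ_2 = x^2.
G =
  [2, 0, 2/3]
  [0, 2/3, 0]
  [2/3, 0, 2/5],
b = (20/3, 12/5, 12/5).
Solving gives a_0 = 3, a_1 = 18/5, a_2 = 1, so
  g(x) = x^2 + 18*x/5 + 3.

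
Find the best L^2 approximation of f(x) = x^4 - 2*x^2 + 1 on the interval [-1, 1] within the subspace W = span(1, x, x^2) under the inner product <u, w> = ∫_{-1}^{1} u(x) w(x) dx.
g(x) = 32/35 - 8*x^2/7

The best approximation g ∈ W is the orthogonal projection of f onto W. Writing g = a_0 + a_1 x + a_2 x^2, the coefficients solve the normal equations G · a = b where
  G_{ij} = <φ_i, φ_j> and b_i = <f, φ_i>, with φ_0 = 1, φ_1 = x, φ_2 = x^2.
G =
  [2, 0, 2/3]
  [0, 2/3, 0]
  [2/3, 0, 2/5],
b = (16/15, 0, 16/105).
Solving gives a_0 = 32/35, a_1 = 0, a_2 = -8/7, so
  g(x) = 32/35 - 8*x^2/7.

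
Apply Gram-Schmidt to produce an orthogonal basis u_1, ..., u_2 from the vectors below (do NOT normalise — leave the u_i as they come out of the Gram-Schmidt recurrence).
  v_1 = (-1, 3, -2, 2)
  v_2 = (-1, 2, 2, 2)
Orthogonal basis:
  u_1 = (-1, 3, -2, 2)
  u_2 = (-11/18, 5/6, 25/9, 11/9)

Apply the Gram-Schmidt recurrence
  u_1 = v_1
  u_i = v_i − Σ_{j<i} ((v_i · u_j) / (u_j · u_j)) · u_j.

Step by step this gives:
  u_1 = (-1, 3, -2, 2)
  u_2 = (-11/18, 5/6, 25/9, 11/9)

Orthogonality check:
  u_2 · u_1 = 0 (should be 0)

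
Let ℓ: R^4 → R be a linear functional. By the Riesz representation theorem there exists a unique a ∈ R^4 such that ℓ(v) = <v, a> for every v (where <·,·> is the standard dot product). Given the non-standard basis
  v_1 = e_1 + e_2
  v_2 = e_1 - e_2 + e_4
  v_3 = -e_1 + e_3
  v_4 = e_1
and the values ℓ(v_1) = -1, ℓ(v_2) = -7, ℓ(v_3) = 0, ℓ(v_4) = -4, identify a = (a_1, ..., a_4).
a = (-4, 3, -4, 0)

Write a = (a_1, ..., a_4) in the standard basis. For each basis vector v_i, ℓ(v_i) = <v_i, a> is a linear equation in the a_j's. Collect the n equations into a matrix system V a = ℓ, where row i of V is v_i (expressed in the standard basis). Since V is invertible (lower-triangular with 1s on the diagonal, up to permutation), solve by back-substitution:
  V =
[[1, 1, 0, 0],
 [1, -1, 0, 1],
 [-1, 0, 1, 0],
 [1, 0, 0, 0]]
  V a = (-1, -7, 0, -4)
Solving gives a = (-4, 3, -4, 0).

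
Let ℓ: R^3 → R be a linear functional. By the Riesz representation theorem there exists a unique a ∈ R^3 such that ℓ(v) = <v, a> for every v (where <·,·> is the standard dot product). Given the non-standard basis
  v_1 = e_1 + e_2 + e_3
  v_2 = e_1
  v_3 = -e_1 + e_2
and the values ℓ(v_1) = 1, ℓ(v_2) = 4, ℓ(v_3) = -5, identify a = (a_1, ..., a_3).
a = (4, -1, -2)

Write a = (a_1, ..., a_3) in the standard basis. For each basis vector v_i, ℓ(v_i) = <v_i, a> is a linear equation in the a_j's. Collect the n equations into a matrix system V a = ℓ, where row i of V is v_i (expressed in the standard basis). Since V is invertible (lower-triangular with 1s on the diagonal, up to permutation), solve by back-substitution:
  V =
[[1, 1, 1],
 [1, 0, 0],
 [-1, 1, 0]]
  V a = (1, 4, -5)
Solving gives a = (4, -1, -2).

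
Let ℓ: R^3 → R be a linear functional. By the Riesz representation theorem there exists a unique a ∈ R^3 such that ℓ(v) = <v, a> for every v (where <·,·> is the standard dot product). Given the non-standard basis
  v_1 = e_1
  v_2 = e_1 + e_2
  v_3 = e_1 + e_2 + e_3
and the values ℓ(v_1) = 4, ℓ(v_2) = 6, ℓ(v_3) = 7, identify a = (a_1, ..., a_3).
a = (4, 2, 1)

Write a = (a_1, ..., a_3) in the standard basis. For each basis vector v_i, ℓ(v_i) = <v_i, a> is a linear equation in the a_j's. Collect the n equations into a matrix system V a = ℓ, where row i of V is v_i (expressed in the standard basis). Since V is invertible (lower-triangular with 1s on the diagonal, up to permutation), solve by back-substitution:
  V =
[[1, 0, 0],
 [1, 1, 0],
 [1, 1, 1]]
  V a = (4, 6, 7)
Solving gives a = (4, 2, 1).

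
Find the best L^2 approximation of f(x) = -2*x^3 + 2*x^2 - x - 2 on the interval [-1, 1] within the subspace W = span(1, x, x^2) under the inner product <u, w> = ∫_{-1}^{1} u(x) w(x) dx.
g(x) = 2*x^2 - 11*x/5 - 2

The best approximation g ∈ W is the orthogonal projection of f onto W. Writing g = a_0 + a_1 x + a_2 x^2, the coefficients solve the normal equations G · a = b where
  G_{ij} = <φ_i, φ_j> and b_i = <f, φ_i>, with φ_0 = 1, φ_1 = x, φ_2 = x^2.
G =
  [2, 0, 2/3]
  [0, 2/3, 0]
  [2/3, 0, 2/5],
b = (-8/3, -22/15, -8/15).
Solving gives a_0 = -2, a_1 = -11/5, a_2 = 2, so
  g(x) = 2*x^2 - 11*x/5 - 2.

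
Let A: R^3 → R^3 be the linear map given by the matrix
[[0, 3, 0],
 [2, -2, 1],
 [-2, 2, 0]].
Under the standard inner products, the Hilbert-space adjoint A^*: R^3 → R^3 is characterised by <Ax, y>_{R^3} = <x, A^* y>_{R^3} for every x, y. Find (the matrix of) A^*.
A^* = A^T =
[[0, 2, -2],
 [3, -2, 2],
 [0, 1, 0]]

For real matrices with standard dot products, the defining identity <Ax, y> = <x, A^* y> gives (Ax)^T y = x^T (A^*) y, i.e. x^T A^T y = x^T (A^*) y. Since this holds for all x, y, we must have A^* = A^T. Therefore
A^* =
[[0, 2, -2],
 [3, -2, 2],
 [0, 1, 0]].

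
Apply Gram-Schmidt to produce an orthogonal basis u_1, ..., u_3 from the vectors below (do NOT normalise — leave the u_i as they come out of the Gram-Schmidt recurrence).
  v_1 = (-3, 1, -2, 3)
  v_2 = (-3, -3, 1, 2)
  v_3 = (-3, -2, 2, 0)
Orthogonal basis:
  u_1 = (-3, 1, -2, 3)
  u_2 = (-39/23, -79/23, 43/23, 16/23)
  u_3 = (-13/11, 326/429, 295/429, -419/429)

Apply the Gram-Schmidt recurrence
  u_1 = v_1
  u_i = v_i − Σ_{j<i} ((v_i · u_j) / (u_j · u_j)) · u_j.

Step by step this gives:
  u_1 = (-3, 1, -2, 3)
  u_2 = (-39/23, -79/23, 43/23, 16/23)
  u_3 = (-13/11, 326/429, 295/429, -419/429)

Orthogonality check:
  u_2 · u_1 = 0 (should be 0)
  u_3 · u_1 = 0 (should be 0)
  u_3 · u_2 = 0 (should be 0)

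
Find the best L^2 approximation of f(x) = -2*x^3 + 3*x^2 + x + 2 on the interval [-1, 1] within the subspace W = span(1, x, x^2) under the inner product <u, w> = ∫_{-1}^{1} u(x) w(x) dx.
g(x) = 3*x^2 - x/5 + 2

The best approximation g ∈ W is the orthogonal projection of f onto W. Writing g = a_0 + a_1 x + a_2 x^2, the coefficients solve the normal equations G · a = b where
  G_{ij} = <φ_i, φ_j> and b_i = <f, φ_i>, with φ_0 = 1, φ_1 = x, φ_2 = x^2.
G =
  [2, 0, 2/3]
  [0, 2/3, 0]
  [2/3, 0, 2/5],
b = (6, -2/15, 38/15).
Solving gives a_0 = 2, a_1 = -1/5, a_2 = 3, so
  g(x) = 3*x^2 - x/5 + 2.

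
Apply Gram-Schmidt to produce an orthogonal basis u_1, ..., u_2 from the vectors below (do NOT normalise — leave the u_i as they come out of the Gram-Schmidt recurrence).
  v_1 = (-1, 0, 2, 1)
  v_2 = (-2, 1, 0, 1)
Orthogonal basis:
  u_1 = (-1, 0, 2, 1)
  u_2 = (-3/2, 1, -1, 1/2)

Apply the Gram-Schmidt recurrence
  u_1 = v_1
  u_i = v_i − Σ_{j<i} ((v_i · u_j) / (u_j · u_j)) · u_j.

Step by step this gives:
  u_1 = (-1, 0, 2, 1)
  u_2 = (-3/2, 1, -1, 1/2)

Orthogonality check:
  u_2 · u_1 = 0 (should be 0)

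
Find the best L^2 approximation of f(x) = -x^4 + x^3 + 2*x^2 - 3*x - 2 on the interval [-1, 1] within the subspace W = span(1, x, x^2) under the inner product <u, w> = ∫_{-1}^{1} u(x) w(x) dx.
g(x) = 8*x^2/7 - 12*x/5 - 67/35

The best approximation g ∈ W is the orthogonal projection of f onto W. Writing g = a_0 + a_1 x + a_2 x^2, the coefficients solve the normal equations G · a = b where
  G_{ij} = <φ_i, φ_j> and b_i = <f, φ_i>, with φ_0 = 1, φ_1 = x, φ_2 = x^2.
G =
  [2, 0, 2/3]
  [0, 2/3, 0]
  [2/3, 0, 2/5],
b = (-46/15, -8/5, -86/105).
Solving gives a_0 = -67/35, a_1 = -12/5, a_2 = 8/7, so
  g(x) = 8*x^2/7 - 12*x/5 - 67/35.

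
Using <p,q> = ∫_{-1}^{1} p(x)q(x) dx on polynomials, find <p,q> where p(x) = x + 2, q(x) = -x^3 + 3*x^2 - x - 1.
<p,q> = -16/15

Expand the product: p(x)·q(x) = -x^4 + x^3 + 5*x^2 - 3*x - 2.
∫_{-1}^{1} of each monomial x^k gives [2/(k+1) if k even, 0 if k odd]. Integrating term-by-term (or equivalently evaluating the antiderivative F(x) = -x^5/5 + x^4/4 + 5*x^3/3 - 3*x^2/2 - 2*x at the endpoints):
  F(1) − F(−1) = -107/60 − (-43/60) = -16/15.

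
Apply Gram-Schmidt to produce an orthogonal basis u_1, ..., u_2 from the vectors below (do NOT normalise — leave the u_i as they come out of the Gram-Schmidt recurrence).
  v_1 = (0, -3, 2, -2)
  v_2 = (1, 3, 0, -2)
Orthogonal basis:
  u_1 = (0, -3, 2, -2)
  u_2 = (1, 36/17, 10/17, -44/17)

Apply the Gram-Schmidt recurrence
  u_1 = v_1
  u_i = v_i − Σ_{j<i} ((v_i · u_j) / (u_j · u_j)) · u_j.

Step by step this gives:
  u_1 = (0, -3, 2, -2)
  u_2 = (1, 36/17, 10/17, -44/17)

Orthogonality check:
  u_2 · u_1 = 0 (should be 0)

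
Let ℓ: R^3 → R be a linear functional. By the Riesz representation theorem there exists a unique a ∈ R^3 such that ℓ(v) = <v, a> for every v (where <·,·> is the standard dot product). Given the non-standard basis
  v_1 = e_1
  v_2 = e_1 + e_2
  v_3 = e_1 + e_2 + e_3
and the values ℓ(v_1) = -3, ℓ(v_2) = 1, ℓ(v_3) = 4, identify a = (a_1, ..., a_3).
a = (-3, 4, 3)

Write a = (a_1, ..., a_3) in the standard basis. For each basis vector v_i, ℓ(v_i) = <v_i, a> is a linear equation in the a_j's. Collect the n equations into a matrix system V a = ℓ, where row i of V is v_i (expressed in the standard basis). Since V is invertible (lower-triangular with 1s on the diagonal, up to permutation), solve by back-substitution:
  V =
[[1, 0, 0],
 [1, 1, 0],
 [1, 1, 1]]
  V a = (-3, 1, 4)
Solving gives a = (-3, 4, 3).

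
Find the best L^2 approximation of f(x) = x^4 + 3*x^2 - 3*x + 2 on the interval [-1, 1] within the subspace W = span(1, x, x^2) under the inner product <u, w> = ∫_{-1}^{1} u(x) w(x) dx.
g(x) = 27*x^2/7 - 3*x + 67/35

The best approximation g ∈ W is the orthogonal projection of f onto W. Writing g = a_0 + a_1 x + a_2 x^2, the coefficients solve the normal equations G · a = b where
  G_{ij} = <φ_i, φ_j> and b_i = <f, φ_i>, with φ_0 = 1, φ_1 = x, φ_2 = x^2.
G =
  [2, 0, 2/3]
  [0, 2/3, 0]
  [2/3, 0, 2/5],
b = (32/5, -2, 296/105).
Solving gives a_0 = 67/35, a_1 = -3, a_2 = 27/7, so
  g(x) = 27*x^2/7 - 3*x + 67/35.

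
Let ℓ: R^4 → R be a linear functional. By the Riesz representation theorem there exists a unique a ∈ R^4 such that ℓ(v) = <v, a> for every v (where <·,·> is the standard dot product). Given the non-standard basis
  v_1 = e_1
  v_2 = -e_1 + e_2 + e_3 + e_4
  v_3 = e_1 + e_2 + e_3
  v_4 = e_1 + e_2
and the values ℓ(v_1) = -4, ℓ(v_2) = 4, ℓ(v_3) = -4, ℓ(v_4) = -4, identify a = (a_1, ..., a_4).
a = (-4, 0, 0, 0)

Write a = (a_1, ..., a_4) in the standard basis. For each basis vector v_i, ℓ(v_i) = <v_i, a> is a linear equation in the a_j's. Collect the n equations into a matrix system V a = ℓ, where row i of V is v_i (expressed in the standard basis). Since V is invertible (lower-triangular with 1s on the diagonal, up to permutation), solve by back-substitution:
  V =
[[1, 0, 0, 0],
 [-1, 1, 1, 1],
 [1, 1, 1, 0],
 [1, 1, 0, 0]]
  V a = (-4, 4, -4, -4)
Solving gives a = (-4, 0, 0, 0).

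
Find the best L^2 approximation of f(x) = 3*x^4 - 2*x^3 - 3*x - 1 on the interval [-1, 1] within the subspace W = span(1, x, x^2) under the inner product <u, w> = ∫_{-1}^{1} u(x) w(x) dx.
g(x) = 18*x^2/7 - 21*x/5 - 44/35

The best approximation g ∈ W is the orthogonal projection of f onto W. Writing g = a_0 + a_1 x + a_2 x^2, the coefficients solve the normal equations G · a = b where
  G_{ij} = <φ_i, φ_j> and b_i = <f, φ_i>, with φ_0 = 1, φ_1 = x, φ_2 = x^2.
G =
  [2, 0, 2/3]
  [0, 2/3, 0]
  [2/3, 0, 2/5],
b = (-4/5, -14/5, 4/21).
Solving gives a_0 = -44/35, a_1 = -21/5, a_2 = 18/7, so
  g(x) = 18*x^2/7 - 21*x/5 - 44/35.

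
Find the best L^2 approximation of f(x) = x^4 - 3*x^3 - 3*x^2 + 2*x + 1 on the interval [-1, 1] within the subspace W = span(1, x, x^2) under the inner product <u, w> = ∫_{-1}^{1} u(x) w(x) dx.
g(x) = -15*x^2/7 + x/5 + 32/35

The best approximation g ∈ W is the orthogonal projection of f onto W. Writing g = a_0 + a_1 x + a_2 x^2, the coefficients solve the normal equations G · a = b where
  G_{ij} = <φ_i, φ_j> and b_i = <f, φ_i>, with φ_0 = 1, φ_1 = x, φ_2 = x^2.
G =
  [2, 0, 2/3]
  [0, 2/3, 0]
  [2/3, 0, 2/5],
b = (2/5, 2/15, -26/105).
Solving gives a_0 = 32/35, a_1 = 1/5, a_2 = -15/7, so
  g(x) = -15*x^2/7 + x/5 + 32/35.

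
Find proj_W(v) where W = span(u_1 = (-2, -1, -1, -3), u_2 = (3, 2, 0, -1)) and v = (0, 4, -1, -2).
proj_W(v) = (311/185, 238/185, -92/185, -441/185)

Set up U = [u_1 | ... | u_2] ∈ R^(4×2). The projector onto W = col(U) is P = U (U^T U)^(-1) U^T.
Compute U^T U =
  [15, -5]
  [-5, 14],
and U^T v = (3, 10).
Solve U^T U · c = U^T v for the coefficients: c = (92/185, 33/37). The projection is proj_W(v) = U c.
Check: (v - proj_W(v)) · u_1 = 0  (should be 0).
Check: (v - proj_W(v)) · u_2 = 0  (should be 0).
Result: proj_W(v) = (311/185, 238/185, -92/185, -441/185).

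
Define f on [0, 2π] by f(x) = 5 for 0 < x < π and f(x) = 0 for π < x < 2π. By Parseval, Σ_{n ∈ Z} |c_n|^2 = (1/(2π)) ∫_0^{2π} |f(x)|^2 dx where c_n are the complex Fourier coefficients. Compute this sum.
Σ |c_n|^2 = 25/2

Parseval equates the L^2 energy of f (normalised by 1/(2π)) with the ℓ^2 sum of its Fourier coefficients: (1/(2π)) ∫_0^{2π} |f|^2 = Σ |c_n|^2.
Compute the left side: (1/(2π)) [∫_0^π 5^2 dx + ∫_π^{2π} 0^2 dx] = (1/(2π)) · (25π + 0π) = (25 + 0)/2 = 25/2.
So Σ_{n ∈ Z} |c_n|^2 = 25/2.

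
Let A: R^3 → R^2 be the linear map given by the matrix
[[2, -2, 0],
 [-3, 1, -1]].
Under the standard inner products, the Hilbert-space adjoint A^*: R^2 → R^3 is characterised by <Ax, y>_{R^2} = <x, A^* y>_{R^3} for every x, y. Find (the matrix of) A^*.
A^* = A^T =
[[2, -3],
 [-2, 1],
 [0, -1]]

For real matrices with standard dot products, the defining identity <Ax, y> = <x, A^* y> gives (Ax)^T y = x^T (A^*) y, i.e. x^T A^T y = x^T (A^*) y. Since this holds for all x, y, we must have A^* = A^T. Therefore
A^* =
[[2, -3],
 [-2, 1],
 [0, -1]].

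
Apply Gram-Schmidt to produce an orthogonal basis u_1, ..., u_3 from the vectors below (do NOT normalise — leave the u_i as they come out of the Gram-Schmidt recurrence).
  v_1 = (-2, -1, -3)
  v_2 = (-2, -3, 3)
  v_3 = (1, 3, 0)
Orthogonal basis:
  u_1 = (-2, -1, -3)
  u_2 = (-16/7, -22/7, 18/7)
  u_3 = (-18/19, 18/19, 6/19)

Apply the Gram-Schmidt recurrence
  u_1 = v_1
  u_i = v_i − Σ_{j<i} ((v_i · u_j) / (u_j · u_j)) · u_j.

Step by step this gives:
  u_1 = (-2, -1, -3)
  u_2 = (-16/7, -22/7, 18/7)
  u_3 = (-18/19, 18/19, 6/19)

Orthogonality check:
  u_2 · u_1 = 0 (should be 0)
  u_3 · u_1 = 0 (should be 0)
  u_3 · u_2 = 0 (should be 0)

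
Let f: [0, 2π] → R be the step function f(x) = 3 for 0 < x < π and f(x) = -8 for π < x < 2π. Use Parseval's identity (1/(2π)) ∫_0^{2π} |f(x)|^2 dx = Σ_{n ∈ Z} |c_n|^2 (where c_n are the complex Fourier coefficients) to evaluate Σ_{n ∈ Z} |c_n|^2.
Σ |c_n|^2 = 73/2

Parseval equates the L^2 energy of f (normalised by 1/(2π)) with the ℓ^2 sum of its Fourier coefficients: (1/(2π)) ∫_0^{2π} |f|^2 = Σ |c_n|^2.
Compute the left side: (1/(2π)) [∫_0^π 3^2 dx + ∫_π^{2π} (-8)^2 dx] = (1/(2π)) · (9π + 64π) = (9 + 64)/2 = 73/2.
So Σ_{n ∈ Z} |c_n|^2 = 73/2.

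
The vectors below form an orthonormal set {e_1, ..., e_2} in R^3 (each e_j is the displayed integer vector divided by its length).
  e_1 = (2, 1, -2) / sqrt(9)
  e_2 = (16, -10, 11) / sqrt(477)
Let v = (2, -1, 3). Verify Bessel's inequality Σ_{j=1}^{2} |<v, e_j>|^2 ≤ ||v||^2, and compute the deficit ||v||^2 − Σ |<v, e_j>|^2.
Σ |<v, e_j>|^2 = 678/53; ||v||^2 = 14; deficit = 64/53

Write each e_j = u_j / sqrt(<u_j, u_j>) where u_j is the displayed integer vector. Then <v, e_j> = <v, u_j> / sqrt(<u_j, u_j>), so |<v, e_j>|^2 = <v, u_j>^2 / <u_j, u_j>.
Coefficients: <v, e_1> = -3/sqrt(9), <v, e_2> = 75/sqrt(477).
Square and sum: Σ |<v, e_j>|^2 = 678/53.
Compute ||v||^2 = v·v = 14.
Deficit = 14 − 678/53 = 64/53 ≥ 0, confirming Bessel's inequality. (The deficit equals ||v − Σ <v,e_j> e_j||^2, the squared distance from v to span{e_j}.)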